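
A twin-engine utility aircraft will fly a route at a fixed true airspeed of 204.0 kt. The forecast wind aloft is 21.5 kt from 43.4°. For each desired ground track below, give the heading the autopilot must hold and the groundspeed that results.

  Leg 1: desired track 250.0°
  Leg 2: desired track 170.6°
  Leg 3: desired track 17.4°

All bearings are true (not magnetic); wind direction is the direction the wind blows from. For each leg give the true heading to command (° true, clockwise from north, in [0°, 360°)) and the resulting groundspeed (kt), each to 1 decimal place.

Leg 1: desired track 250.0°; wind correction +2.7° → command heading 252.7°, groundspeed 223.0 kt
Leg 2: desired track 170.6°; wind correction -4.8° → command heading 165.8°, groundspeed 216.3 kt
Leg 3: desired track 17.4°; wind correction +2.6° → command heading 20.0°, groundspeed 184.5 kt

Leg 1: heading=252.7°, groundspeed=223.0 kt
Leg 2: heading=165.8°, groundspeed=216.3 kt
Leg 3: heading=20.0°, groundspeed=184.5 kt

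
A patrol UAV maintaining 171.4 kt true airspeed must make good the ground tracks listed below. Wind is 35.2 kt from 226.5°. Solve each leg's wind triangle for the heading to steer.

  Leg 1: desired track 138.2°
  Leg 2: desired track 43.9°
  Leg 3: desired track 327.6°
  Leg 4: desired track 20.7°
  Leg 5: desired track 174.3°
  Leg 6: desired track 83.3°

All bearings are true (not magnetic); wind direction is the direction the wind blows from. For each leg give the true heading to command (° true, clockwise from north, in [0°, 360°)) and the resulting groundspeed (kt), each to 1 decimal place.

Leg 1: heading=150.0°, groundspeed=166.7 kt
Leg 2: heading=43.4°, groundspeed=206.6 kt
Leg 3: heading=316.0°, groundspeed=174.7 kt
Leg 4: heading=15.6°, groundspeed=202.4 kt
Leg 5: heading=183.6°, groundspeed=147.6 kt
Leg 6: heading=90.4°, groundspeed=198.3 kt

Leg 1: desired track 138.2°; wind correction +11.8° → command heading 150.0°, groundspeed 166.7 kt
Leg 2: desired track 43.9°; wind correction -0.5° → command heading 43.4°, groundspeed 206.6 kt
Leg 3: desired track 327.6°; wind correction -11.6° → command heading 316.0°, groundspeed 174.7 kt
Leg 4: desired track 20.7°; wind correction -5.1° → command heading 15.6°, groundspeed 202.4 kt
Leg 5: desired track 174.3°; wind correction +9.3° → command heading 183.6°, groundspeed 147.6 kt
Leg 6: desired track 83.3°; wind correction +7.1° → command heading 90.4°, groundspeed 198.3 kt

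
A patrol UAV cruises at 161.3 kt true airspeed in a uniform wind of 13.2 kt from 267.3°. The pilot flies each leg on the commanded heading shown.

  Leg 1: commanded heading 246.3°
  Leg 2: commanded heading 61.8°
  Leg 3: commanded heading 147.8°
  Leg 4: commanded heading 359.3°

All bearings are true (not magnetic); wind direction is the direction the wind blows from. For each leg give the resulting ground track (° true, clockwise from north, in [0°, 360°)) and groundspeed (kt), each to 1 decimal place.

Leg 1: heading 246.3°; drift -1.8° → track 244.5°, groundspeed 149.1 kt
Leg 2: heading 61.8°; drift +1.9° → track 63.7°, groundspeed 173.3 kt
Leg 3: heading 147.8°; drift -3.9° → track 143.9°, groundspeed 168.2 kt
Leg 4: heading 359.3°; drift +4.7° → track 4.0°, groundspeed 162.3 kt

Leg 1: track=244.5°, groundspeed=149.1 kt
Leg 2: track=63.7°, groundspeed=173.3 kt
Leg 3: track=143.9°, groundspeed=168.2 kt
Leg 4: track=4.0°, groundspeed=162.3 kt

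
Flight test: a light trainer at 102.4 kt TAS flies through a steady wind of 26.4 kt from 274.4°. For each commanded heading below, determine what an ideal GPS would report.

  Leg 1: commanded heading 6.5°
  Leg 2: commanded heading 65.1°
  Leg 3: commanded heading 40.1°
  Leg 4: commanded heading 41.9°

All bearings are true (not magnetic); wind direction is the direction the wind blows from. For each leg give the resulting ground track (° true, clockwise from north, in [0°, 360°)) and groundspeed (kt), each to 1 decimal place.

Leg 1: heading 6.5°; drift +14.3° → track 20.8°, groundspeed 106.7 kt
Leg 2: heading 65.1°; drift +5.9° → track 71.0°, groundspeed 126.1 kt
Leg 3: heading 40.1°; drift +10.3° → track 50.4°, groundspeed 119.7 kt
Leg 4: heading 41.9°; drift +10.0° → track 51.9°, groundspeed 120.3 kt

Leg 1: track=20.8°, groundspeed=106.7 kt
Leg 2: track=71.0°, groundspeed=126.1 kt
Leg 3: track=50.4°, groundspeed=119.7 kt
Leg 4: track=51.9°, groundspeed=120.3 kt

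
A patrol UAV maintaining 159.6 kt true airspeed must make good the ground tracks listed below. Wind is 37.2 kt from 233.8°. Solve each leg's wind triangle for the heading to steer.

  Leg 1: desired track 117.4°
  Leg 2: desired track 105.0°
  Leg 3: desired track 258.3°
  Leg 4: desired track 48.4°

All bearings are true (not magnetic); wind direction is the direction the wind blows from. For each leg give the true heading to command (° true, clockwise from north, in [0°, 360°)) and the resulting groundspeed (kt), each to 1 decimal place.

Leg 1: desired track 117.4°; wind correction +12.1° → command heading 129.5°, groundspeed 172.6 kt
Leg 2: desired track 105.0°; wind correction +10.5° → command heading 115.5°, groundspeed 180.3 kt
Leg 3: desired track 258.3°; wind correction -5.5° → command heading 252.8°, groundspeed 125.0 kt
Leg 4: desired track 48.4°; wind correction -1.3° → command heading 47.1°, groundspeed 196.6 kt

Leg 1: heading=129.5°, groundspeed=172.6 kt
Leg 2: heading=115.5°, groundspeed=180.3 kt
Leg 3: heading=252.8°, groundspeed=125.0 kt
Leg 4: heading=47.1°, groundspeed=196.6 kt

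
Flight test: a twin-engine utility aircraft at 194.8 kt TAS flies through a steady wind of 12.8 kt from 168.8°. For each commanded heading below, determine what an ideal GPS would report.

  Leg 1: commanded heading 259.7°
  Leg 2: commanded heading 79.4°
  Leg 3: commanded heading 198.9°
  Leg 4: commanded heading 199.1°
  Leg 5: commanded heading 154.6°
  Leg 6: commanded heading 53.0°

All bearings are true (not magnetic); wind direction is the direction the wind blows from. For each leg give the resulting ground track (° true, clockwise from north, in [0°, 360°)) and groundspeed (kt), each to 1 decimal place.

Leg 1: track=263.5°, groundspeed=195.4 kt
Leg 2: track=75.6°, groundspeed=195.1 kt
Leg 3: track=200.9°, groundspeed=183.8 kt
Leg 4: track=201.1°, groundspeed=183.9 kt
Leg 5: track=153.6°, groundspeed=182.4 kt
Leg 6: track=49.7°, groundspeed=200.7 kt

Leg 1: heading 259.7°; drift +3.8° → track 263.5°, groundspeed 195.4 kt
Leg 2: heading 79.4°; drift -3.8° → track 75.6°, groundspeed 195.1 kt
Leg 3: heading 198.9°; drift +2.0° → track 200.9°, groundspeed 183.8 kt
Leg 4: heading 199.1°; drift +2.0° → track 201.1°, groundspeed 183.9 kt
Leg 5: heading 154.6°; drift -1.0° → track 153.6°, groundspeed 182.4 kt
Leg 6: heading 53.0°; drift -3.3° → track 49.7°, groundspeed 200.7 kt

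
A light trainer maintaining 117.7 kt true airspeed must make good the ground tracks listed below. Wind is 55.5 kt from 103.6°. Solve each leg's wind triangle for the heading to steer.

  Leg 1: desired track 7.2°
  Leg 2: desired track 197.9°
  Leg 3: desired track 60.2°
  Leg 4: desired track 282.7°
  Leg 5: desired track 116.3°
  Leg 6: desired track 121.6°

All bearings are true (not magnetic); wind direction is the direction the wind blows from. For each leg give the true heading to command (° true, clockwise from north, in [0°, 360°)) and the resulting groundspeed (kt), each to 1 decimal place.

Leg 1: desired track 7.2°; wind correction +27.9° → command heading 35.1°, groundspeed 110.2 kt
Leg 2: desired track 197.9°; wind correction -28.0° → command heading 169.9°, groundspeed 108.0 kt
Leg 3: desired track 60.2°; wind correction +18.9° → command heading 79.1°, groundspeed 71.0 kt
Leg 4: desired track 282.7°; wind correction -0.4° → command heading 282.3°, groundspeed 173.2 kt
Leg 5: desired track 116.3°; wind correction -6.0° → command heading 110.3°, groundspeed 62.9 kt
Leg 6: desired track 121.6°; wind correction -8.4° → command heading 113.2°, groundspeed 63.7 kt

Leg 1: heading=35.1°, groundspeed=110.2 kt
Leg 2: heading=169.9°, groundspeed=108.0 kt
Leg 3: heading=79.1°, groundspeed=71.0 kt
Leg 4: heading=282.3°, groundspeed=173.2 kt
Leg 5: heading=110.3°, groundspeed=62.9 kt
Leg 6: heading=113.2°, groundspeed=63.7 kt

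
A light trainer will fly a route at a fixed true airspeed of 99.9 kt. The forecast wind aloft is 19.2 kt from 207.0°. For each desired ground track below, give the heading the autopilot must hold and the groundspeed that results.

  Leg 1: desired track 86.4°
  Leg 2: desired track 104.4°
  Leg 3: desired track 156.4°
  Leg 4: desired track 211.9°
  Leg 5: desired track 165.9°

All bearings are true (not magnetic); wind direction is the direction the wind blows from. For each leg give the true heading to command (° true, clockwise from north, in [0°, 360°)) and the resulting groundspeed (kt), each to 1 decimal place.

Leg 1: desired track 86.4°; wind correction +9.5° → command heading 95.9°, groundspeed 108.3 kt
Leg 2: desired track 104.4°; wind correction +10.8° → command heading 115.2°, groundspeed 102.3 kt
Leg 3: desired track 156.4°; wind correction +8.5° → command heading 164.9°, groundspeed 86.6 kt
Leg 4: desired track 211.9°; wind correction -0.9° → command heading 211.0°, groundspeed 80.8 kt
Leg 5: desired track 165.9°; wind correction +7.3° → command heading 173.2°, groundspeed 84.6 kt

Leg 1: heading=95.9°, groundspeed=108.3 kt
Leg 2: heading=115.2°, groundspeed=102.3 kt
Leg 3: heading=164.9°, groundspeed=86.6 kt
Leg 4: heading=211.0°, groundspeed=80.8 kt
Leg 5: heading=173.2°, groundspeed=84.6 kt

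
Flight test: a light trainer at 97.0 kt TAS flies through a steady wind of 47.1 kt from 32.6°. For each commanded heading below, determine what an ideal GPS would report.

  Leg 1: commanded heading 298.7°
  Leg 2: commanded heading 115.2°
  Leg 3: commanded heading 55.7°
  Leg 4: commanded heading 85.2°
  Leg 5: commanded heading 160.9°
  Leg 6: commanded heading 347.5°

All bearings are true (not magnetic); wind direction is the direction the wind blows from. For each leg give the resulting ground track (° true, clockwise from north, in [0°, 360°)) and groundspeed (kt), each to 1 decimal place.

Leg 1: track=273.6°, groundspeed=110.7 kt
Leg 2: track=142.4°, groundspeed=102.2 kt
Leg 3: track=74.7°, groundspeed=56.8 kt
Leg 4: track=113.9°, groundspeed=78.0 kt
Leg 5: track=177.2°, groundspeed=131.5 kt
Leg 6: track=319.9°, groundspeed=72.0 kt

Leg 1: heading 298.7°; drift -25.1° → track 273.6°, groundspeed 110.7 kt
Leg 2: heading 115.2°; drift +27.2° → track 142.4°, groundspeed 102.2 kt
Leg 3: heading 55.7°; drift +19.0° → track 74.7°, groundspeed 56.8 kt
Leg 4: heading 85.2°; drift +28.7° → track 113.9°, groundspeed 78.0 kt
Leg 5: heading 160.9°; drift +16.3° → track 177.2°, groundspeed 131.5 kt
Leg 6: heading 347.5°; drift -27.6° → track 319.9°, groundspeed 72.0 kt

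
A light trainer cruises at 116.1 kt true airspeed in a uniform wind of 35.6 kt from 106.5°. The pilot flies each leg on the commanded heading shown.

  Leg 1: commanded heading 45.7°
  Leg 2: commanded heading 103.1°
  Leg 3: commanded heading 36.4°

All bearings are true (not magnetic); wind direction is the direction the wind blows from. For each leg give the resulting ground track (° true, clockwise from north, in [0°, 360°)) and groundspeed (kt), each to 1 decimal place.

Leg 1: heading 45.7°; drift -17.5° → track 28.2°, groundspeed 103.5 kt
Leg 2: heading 103.1°; drift -1.5° → track 101.6°, groundspeed 80.6 kt
Leg 3: heading 36.4°; drift -17.8° → track 18.6°, groundspeed 109.2 kt

Leg 1: track=28.2°, groundspeed=103.5 kt
Leg 2: track=101.6°, groundspeed=80.6 kt
Leg 3: track=18.6°, groundspeed=109.2 kt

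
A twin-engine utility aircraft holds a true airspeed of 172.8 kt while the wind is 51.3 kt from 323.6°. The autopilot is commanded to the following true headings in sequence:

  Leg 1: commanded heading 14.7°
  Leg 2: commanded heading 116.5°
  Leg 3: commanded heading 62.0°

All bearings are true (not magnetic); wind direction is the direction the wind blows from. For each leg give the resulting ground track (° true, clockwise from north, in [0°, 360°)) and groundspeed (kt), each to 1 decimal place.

Leg 1: heading 14.7°; drift +15.9° → track 30.6°, groundspeed 146.1 kt
Leg 2: heading 116.5°; drift +6.1° → track 122.6°, groundspeed 219.7 kt
Leg 3: heading 62.0°; drift +15.7° → track 77.7°, groundspeed 187.3 kt

Leg 1: track=30.6°, groundspeed=146.1 kt
Leg 2: track=122.6°, groundspeed=219.7 kt
Leg 3: track=77.7°, groundspeed=187.3 kt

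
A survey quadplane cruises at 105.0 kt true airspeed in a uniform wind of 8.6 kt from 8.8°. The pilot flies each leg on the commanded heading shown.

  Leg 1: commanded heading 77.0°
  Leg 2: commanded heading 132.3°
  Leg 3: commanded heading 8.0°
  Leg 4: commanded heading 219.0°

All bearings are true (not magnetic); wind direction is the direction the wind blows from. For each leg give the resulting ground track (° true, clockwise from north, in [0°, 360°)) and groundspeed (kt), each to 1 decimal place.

Leg 1: heading 77.0°; drift +4.5° → track 81.5°, groundspeed 102.1 kt
Leg 2: heading 132.3°; drift +3.7° → track 136.0°, groundspeed 110.0 kt
Leg 3: heading 8.0°; drift -0.1° → track 7.9°, groundspeed 96.4 kt
Leg 4: heading 219.0°; drift -2.2° → track 216.8°, groundspeed 112.5 kt

Leg 1: track=81.5°, groundspeed=102.1 kt
Leg 2: track=136.0°, groundspeed=110.0 kt
Leg 3: track=7.9°, groundspeed=96.4 kt
Leg 4: track=216.8°, groundspeed=112.5 kt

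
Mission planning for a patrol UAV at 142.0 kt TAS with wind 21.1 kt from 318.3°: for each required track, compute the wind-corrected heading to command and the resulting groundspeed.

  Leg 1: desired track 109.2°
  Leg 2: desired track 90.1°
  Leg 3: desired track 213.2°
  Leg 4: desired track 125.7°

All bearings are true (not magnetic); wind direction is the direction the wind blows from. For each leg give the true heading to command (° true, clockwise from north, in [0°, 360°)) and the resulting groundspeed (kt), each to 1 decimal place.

Leg 1: desired track 109.2°; wind correction -4.1° → command heading 105.1°, groundspeed 160.1 kt
Leg 2: desired track 90.1°; wind correction -6.4° → command heading 83.7°, groundspeed 155.2 kt
Leg 3: desired track 213.2°; wind correction +8.2° → command heading 221.4°, groundspeed 146.0 kt
Leg 4: desired track 125.7°; wind correction -1.9° → command heading 123.8°, groundspeed 162.5 kt

Leg 1: heading=105.1°, groundspeed=160.1 kt
Leg 2: heading=83.7°, groundspeed=155.2 kt
Leg 3: heading=221.4°, groundspeed=146.0 kt
Leg 4: heading=123.8°, groundspeed=162.5 kt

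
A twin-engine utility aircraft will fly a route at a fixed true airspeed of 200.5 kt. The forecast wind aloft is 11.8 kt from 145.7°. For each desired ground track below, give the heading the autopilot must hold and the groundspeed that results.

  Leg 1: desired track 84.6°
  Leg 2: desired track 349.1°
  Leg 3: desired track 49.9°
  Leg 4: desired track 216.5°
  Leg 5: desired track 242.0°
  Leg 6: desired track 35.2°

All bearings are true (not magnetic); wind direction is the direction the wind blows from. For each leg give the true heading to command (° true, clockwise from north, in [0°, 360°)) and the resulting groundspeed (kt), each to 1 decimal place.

Leg 1: heading=87.6°, groundspeed=194.5 kt
Leg 2: heading=350.4°, groundspeed=211.3 kt
Leg 3: heading=53.3°, groundspeed=201.3 kt
Leg 4: heading=213.3°, groundspeed=196.3 kt
Leg 5: heading=238.6°, groundspeed=201.5 kt
Leg 6: heading=38.4°, groundspeed=204.3 kt

Leg 1: desired track 84.6°; wind correction +3.0° → command heading 87.6°, groundspeed 194.5 kt
Leg 2: desired track 349.1°; wind correction +1.3° → command heading 350.4°, groundspeed 211.3 kt
Leg 3: desired track 49.9°; wind correction +3.4° → command heading 53.3°, groundspeed 201.3 kt
Leg 4: desired track 216.5°; wind correction -3.2° → command heading 213.3°, groundspeed 196.3 kt
Leg 5: desired track 242.0°; wind correction -3.4° → command heading 238.6°, groundspeed 201.5 kt
Leg 6: desired track 35.2°; wind correction +3.2° → command heading 38.4°, groundspeed 204.3 kt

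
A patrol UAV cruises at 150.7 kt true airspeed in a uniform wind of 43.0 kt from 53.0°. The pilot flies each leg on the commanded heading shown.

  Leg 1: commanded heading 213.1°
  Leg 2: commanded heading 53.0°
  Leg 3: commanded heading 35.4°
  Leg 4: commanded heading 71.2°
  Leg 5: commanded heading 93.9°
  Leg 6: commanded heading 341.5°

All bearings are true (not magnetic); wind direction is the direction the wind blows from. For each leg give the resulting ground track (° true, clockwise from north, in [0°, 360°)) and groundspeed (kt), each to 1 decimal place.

Leg 1: track=217.5°, groundspeed=191.7 kt
Leg 2: track=53.0°, groundspeed=107.7 kt
Leg 3: track=28.6°, groundspeed=110.5 kt
Leg 4: track=78.2°, groundspeed=110.7 kt
Leg 5: track=107.3°, groundspeed=121.5 kt
Leg 6: track=324.9°, groundspeed=143.0 kt

Leg 1: heading 213.1°; drift +4.4° → track 217.5°, groundspeed 191.7 kt
Leg 2: heading 53.0°; drift +0.0° → track 53.0°, groundspeed 107.7 kt
Leg 3: heading 35.4°; drift -6.8° → track 28.6°, groundspeed 110.5 kt
Leg 4: heading 71.2°; drift +7.0° → track 78.2°, groundspeed 110.7 kt
Leg 5: heading 93.9°; drift +13.4° → track 107.3°, groundspeed 121.5 kt
Leg 6: heading 341.5°; drift -16.6° → track 324.9°, groundspeed 143.0 kt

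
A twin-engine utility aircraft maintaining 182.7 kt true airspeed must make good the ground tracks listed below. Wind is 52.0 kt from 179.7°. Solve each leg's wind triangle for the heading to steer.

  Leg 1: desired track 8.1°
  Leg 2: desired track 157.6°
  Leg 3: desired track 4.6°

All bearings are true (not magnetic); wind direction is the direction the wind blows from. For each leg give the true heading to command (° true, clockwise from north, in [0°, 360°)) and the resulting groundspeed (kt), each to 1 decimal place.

Leg 1: desired track 8.1°; wind correction +2.4° → command heading 10.5°, groundspeed 234.0 kt
Leg 2: desired track 157.6°; wind correction +6.1° → command heading 163.7°, groundspeed 133.5 kt
Leg 3: desired track 4.6°; wind correction +1.4° → command heading 6.0°, groundspeed 234.5 kt

Leg 1: heading=10.5°, groundspeed=234.0 kt
Leg 2: heading=163.7°, groundspeed=133.5 kt
Leg 3: heading=6.0°, groundspeed=234.5 kt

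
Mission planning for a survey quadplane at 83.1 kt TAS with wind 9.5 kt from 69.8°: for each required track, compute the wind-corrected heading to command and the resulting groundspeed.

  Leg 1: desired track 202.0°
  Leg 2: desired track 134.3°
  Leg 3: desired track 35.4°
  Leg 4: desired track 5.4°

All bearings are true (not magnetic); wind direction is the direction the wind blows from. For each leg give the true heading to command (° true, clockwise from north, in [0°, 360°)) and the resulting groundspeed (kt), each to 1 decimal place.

Leg 1: desired track 202.0°; wind correction -4.9° → command heading 197.1°, groundspeed 89.2 kt
Leg 2: desired track 134.3°; wind correction -5.9° → command heading 128.4°, groundspeed 78.6 kt
Leg 3: desired track 35.4°; wind correction +3.7° → command heading 39.1°, groundspeed 75.1 kt
Leg 4: desired track 5.4°; wind correction +5.9° → command heading 11.3°, groundspeed 78.6 kt

Leg 1: heading=197.1°, groundspeed=89.2 kt
Leg 2: heading=128.4°, groundspeed=78.6 kt
Leg 3: heading=39.1°, groundspeed=75.1 kt
Leg 4: heading=11.3°, groundspeed=78.6 kt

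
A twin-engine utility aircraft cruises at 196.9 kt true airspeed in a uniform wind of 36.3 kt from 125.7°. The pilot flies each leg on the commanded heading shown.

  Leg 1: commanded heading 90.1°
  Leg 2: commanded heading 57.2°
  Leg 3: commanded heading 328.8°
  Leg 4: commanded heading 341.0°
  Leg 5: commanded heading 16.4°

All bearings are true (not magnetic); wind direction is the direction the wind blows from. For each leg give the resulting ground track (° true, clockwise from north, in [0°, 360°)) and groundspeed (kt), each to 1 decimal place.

Leg 1: heading 90.1°; drift -7.2° → track 82.9°, groundspeed 168.7 kt
Leg 2: heading 57.2°; drift -10.4° → track 46.8°, groundspeed 186.7 kt
Leg 3: heading 328.8°; drift -3.5° → track 325.3°, groundspeed 230.7 kt
Leg 4: heading 341.0°; drift -5.3° → track 335.7°, groundspeed 227.5 kt
Leg 5: heading 16.4°; drift -9.3° → track 7.1°, groundspeed 211.7 kt

Leg 1: track=82.9°, groundspeed=168.7 kt
Leg 2: track=46.8°, groundspeed=186.7 kt
Leg 3: track=325.3°, groundspeed=230.7 kt
Leg 4: track=335.7°, groundspeed=227.5 kt
Leg 5: track=7.1°, groundspeed=211.7 kt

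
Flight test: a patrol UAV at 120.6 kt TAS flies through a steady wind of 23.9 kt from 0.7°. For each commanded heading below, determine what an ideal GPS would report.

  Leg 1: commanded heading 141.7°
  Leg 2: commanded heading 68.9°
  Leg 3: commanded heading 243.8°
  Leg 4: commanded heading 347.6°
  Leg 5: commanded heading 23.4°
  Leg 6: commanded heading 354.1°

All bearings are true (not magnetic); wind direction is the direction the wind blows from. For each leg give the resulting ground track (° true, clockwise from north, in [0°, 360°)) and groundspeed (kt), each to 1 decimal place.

Leg 1: track=147.9°, groundspeed=140.0 kt
Leg 2: track=80.1°, groundspeed=113.9 kt
Leg 3: track=234.6°, groundspeed=133.1 kt
Leg 4: track=344.4°, groundspeed=97.5 kt
Leg 5: track=28.7°, groundspeed=99.0 kt
Leg 6: track=352.5°, groundspeed=96.9 kt

Leg 1: heading 141.7°; drift +6.2° → track 147.9°, groundspeed 140.0 kt
Leg 2: heading 68.9°; drift +11.2° → track 80.1°, groundspeed 113.9 kt
Leg 3: heading 243.8°; drift -9.2° → track 234.6°, groundspeed 133.1 kt
Leg 4: heading 347.6°; drift -3.2° → track 344.4°, groundspeed 97.5 kt
Leg 5: heading 23.4°; drift +5.3° → track 28.7°, groundspeed 99.0 kt
Leg 6: heading 354.1°; drift -1.6° → track 352.5°, groundspeed 96.9 kt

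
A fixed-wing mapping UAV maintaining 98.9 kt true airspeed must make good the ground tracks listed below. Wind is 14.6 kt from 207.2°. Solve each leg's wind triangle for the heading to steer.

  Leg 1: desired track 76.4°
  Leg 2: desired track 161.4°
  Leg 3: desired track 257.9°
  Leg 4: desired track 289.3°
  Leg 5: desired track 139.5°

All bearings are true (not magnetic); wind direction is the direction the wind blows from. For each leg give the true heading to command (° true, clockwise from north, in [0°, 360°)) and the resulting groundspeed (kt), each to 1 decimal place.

Leg 1: heading=82.8°, groundspeed=107.8 kt
Leg 2: heading=167.5°, groundspeed=88.2 kt
Leg 3: heading=251.3°, groundspeed=89.0 kt
Leg 4: heading=280.9°, groundspeed=95.8 kt
Leg 5: heading=147.4°, groundspeed=92.4 kt

Leg 1: desired track 76.4°; wind correction +6.4° → command heading 82.8°, groundspeed 107.8 kt
Leg 2: desired track 161.4°; wind correction +6.1° → command heading 167.5°, groundspeed 88.2 kt
Leg 3: desired track 257.9°; wind correction -6.6° → command heading 251.3°, groundspeed 89.0 kt
Leg 4: desired track 289.3°; wind correction -8.4° → command heading 280.9°, groundspeed 95.8 kt
Leg 5: desired track 139.5°; wind correction +7.9° → command heading 147.4°, groundspeed 92.4 kt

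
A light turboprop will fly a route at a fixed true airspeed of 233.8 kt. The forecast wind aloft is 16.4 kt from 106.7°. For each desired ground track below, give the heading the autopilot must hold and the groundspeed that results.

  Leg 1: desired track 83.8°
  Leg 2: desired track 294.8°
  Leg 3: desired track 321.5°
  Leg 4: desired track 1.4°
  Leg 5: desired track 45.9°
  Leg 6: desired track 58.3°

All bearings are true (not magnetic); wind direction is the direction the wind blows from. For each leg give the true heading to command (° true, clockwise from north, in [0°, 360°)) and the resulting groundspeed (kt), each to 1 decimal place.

Leg 1: desired track 83.8°; wind correction +1.6° → command heading 85.4°, groundspeed 218.6 kt
Leg 2: desired track 294.8°; wind correction +0.6° → command heading 295.4°, groundspeed 250.0 kt
Leg 3: desired track 321.5°; wind correction +2.3° → command heading 323.8°, groundspeed 247.1 kt
Leg 4: desired track 1.4°; wind correction +3.9° → command heading 5.3°, groundspeed 237.6 kt
Leg 5: desired track 45.9°; wind correction +3.5° → command heading 49.4°, groundspeed 225.4 kt
Leg 6: desired track 58.3°; wind correction +3.0° → command heading 61.3°, groundspeed 222.6 kt

Leg 1: heading=85.4°, groundspeed=218.6 kt
Leg 2: heading=295.4°, groundspeed=250.0 kt
Leg 3: heading=323.8°, groundspeed=247.1 kt
Leg 4: heading=5.3°, groundspeed=237.6 kt
Leg 5: heading=49.4°, groundspeed=225.4 kt
Leg 6: heading=61.3°, groundspeed=222.6 kt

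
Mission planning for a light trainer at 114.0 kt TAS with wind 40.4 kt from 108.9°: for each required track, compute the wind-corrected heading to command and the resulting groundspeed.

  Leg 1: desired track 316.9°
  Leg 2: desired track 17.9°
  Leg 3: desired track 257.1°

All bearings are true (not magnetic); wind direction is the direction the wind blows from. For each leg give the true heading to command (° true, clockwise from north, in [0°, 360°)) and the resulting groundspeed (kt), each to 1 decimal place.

Leg 1: desired track 316.9°; wind correction +9.6° → command heading 326.5°, groundspeed 148.1 kt
Leg 2: desired track 17.9°; wind correction +20.8° → command heading 38.7°, groundspeed 107.3 kt
Leg 3: desired track 257.1°; wind correction -10.8° → command heading 246.3°, groundspeed 146.3 kt

Leg 1: heading=326.5°, groundspeed=148.1 kt
Leg 2: heading=38.7°, groundspeed=107.3 kt
Leg 3: heading=246.3°, groundspeed=146.3 kt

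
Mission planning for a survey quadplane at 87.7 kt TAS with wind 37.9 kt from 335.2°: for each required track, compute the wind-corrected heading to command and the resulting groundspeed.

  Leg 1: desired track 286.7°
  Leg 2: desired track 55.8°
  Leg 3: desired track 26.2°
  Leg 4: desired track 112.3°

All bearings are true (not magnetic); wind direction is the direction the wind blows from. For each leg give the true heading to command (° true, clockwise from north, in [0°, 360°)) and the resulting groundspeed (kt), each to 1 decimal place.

Leg 1: heading=305.6°, groundspeed=57.9 kt
Leg 2: heading=30.6°, groundspeed=73.1 kt
Leg 3: heading=6.6°, groundspeed=58.8 kt
Leg 4: heading=95.2°, groundspeed=111.6 kt

Leg 1: desired track 286.7°; wind correction +18.9° → command heading 305.6°, groundspeed 57.9 kt
Leg 2: desired track 55.8°; wind correction -25.2° → command heading 30.6°, groundspeed 73.1 kt
Leg 3: desired track 26.2°; wind correction -19.6° → command heading 6.6°, groundspeed 58.8 kt
Leg 4: desired track 112.3°; wind correction -17.1° → command heading 95.2°, groundspeed 111.6 kt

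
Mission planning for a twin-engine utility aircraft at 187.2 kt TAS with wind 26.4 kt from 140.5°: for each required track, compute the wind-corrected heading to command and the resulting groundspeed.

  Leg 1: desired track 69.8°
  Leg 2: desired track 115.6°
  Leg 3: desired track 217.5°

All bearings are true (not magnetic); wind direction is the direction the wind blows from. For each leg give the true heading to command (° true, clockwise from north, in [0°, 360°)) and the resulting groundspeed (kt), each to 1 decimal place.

Leg 1: heading=77.4°, groundspeed=176.8 kt
Leg 2: heading=119.0°, groundspeed=162.9 kt
Leg 3: heading=209.6°, groundspeed=179.5 kt

Leg 1: desired track 69.8°; wind correction +7.6° → command heading 77.4°, groundspeed 176.8 kt
Leg 2: desired track 115.6°; wind correction +3.4° → command heading 119.0°, groundspeed 162.9 kt
Leg 3: desired track 217.5°; wind correction -7.9° → command heading 209.6°, groundspeed 179.5 kt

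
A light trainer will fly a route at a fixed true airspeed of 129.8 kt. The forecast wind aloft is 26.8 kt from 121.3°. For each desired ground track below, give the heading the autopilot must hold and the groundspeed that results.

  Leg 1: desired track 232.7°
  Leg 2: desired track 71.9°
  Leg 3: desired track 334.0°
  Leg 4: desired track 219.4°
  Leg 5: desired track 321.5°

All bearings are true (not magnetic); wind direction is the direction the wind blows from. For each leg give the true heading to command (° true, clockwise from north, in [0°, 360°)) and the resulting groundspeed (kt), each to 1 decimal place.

Leg 1: desired track 232.7°; wind correction -11.1° → command heading 221.6°, groundspeed 137.2 kt
Leg 2: desired track 71.9°; wind correction +9.0° → command heading 80.9°, groundspeed 110.8 kt
Leg 3: desired track 334.0°; wind correction +6.4° → command heading 340.4°, groundspeed 151.5 kt
Leg 4: desired track 219.4°; wind correction -11.8° → command heading 207.6°, groundspeed 130.8 kt
Leg 5: desired track 321.5°; wind correction +4.1° → command heading 325.6°, groundspeed 154.6 kt

Leg 1: heading=221.6°, groundspeed=137.2 kt
Leg 2: heading=80.9°, groundspeed=110.8 kt
Leg 3: heading=340.4°, groundspeed=151.5 kt
Leg 4: heading=207.6°, groundspeed=130.8 kt
Leg 5: heading=325.6°, groundspeed=154.6 kt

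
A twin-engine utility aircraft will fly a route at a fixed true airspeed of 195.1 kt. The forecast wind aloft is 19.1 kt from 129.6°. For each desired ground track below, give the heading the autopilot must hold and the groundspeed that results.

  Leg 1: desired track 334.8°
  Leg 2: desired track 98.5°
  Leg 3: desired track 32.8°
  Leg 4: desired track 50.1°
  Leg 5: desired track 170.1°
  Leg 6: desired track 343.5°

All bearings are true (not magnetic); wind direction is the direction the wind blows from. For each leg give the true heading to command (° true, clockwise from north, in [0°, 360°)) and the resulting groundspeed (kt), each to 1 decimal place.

Leg 1: heading=337.2°, groundspeed=212.2 kt
Leg 2: heading=101.4°, groundspeed=178.5 kt
Leg 3: heading=38.4°, groundspeed=196.4 kt
Leg 4: heading=55.6°, groundspeed=190.7 kt
Leg 5: heading=166.5°, groundspeed=180.2 kt
Leg 6: heading=346.6°, groundspeed=210.7 kt

Leg 1: desired track 334.8°; wind correction +2.4° → command heading 337.2°, groundspeed 212.2 kt
Leg 2: desired track 98.5°; wind correction +2.9° → command heading 101.4°, groundspeed 178.5 kt
Leg 3: desired track 32.8°; wind correction +5.6° → command heading 38.4°, groundspeed 196.4 kt
Leg 4: desired track 50.1°; wind correction +5.5° → command heading 55.6°, groundspeed 190.7 kt
Leg 5: desired track 170.1°; wind correction -3.6° → command heading 166.5°, groundspeed 180.2 kt
Leg 6: desired track 343.5°; wind correction +3.1° → command heading 346.6°, groundspeed 210.7 kt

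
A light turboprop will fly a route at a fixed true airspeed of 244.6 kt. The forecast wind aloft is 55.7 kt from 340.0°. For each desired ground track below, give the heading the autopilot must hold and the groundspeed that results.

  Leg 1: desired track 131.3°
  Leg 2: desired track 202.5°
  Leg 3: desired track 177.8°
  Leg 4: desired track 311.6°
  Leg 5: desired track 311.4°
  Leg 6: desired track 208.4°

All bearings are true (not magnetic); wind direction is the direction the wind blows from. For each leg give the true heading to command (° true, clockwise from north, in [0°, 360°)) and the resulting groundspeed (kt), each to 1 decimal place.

Leg 1: desired track 131.3°; wind correction -6.3° → command heading 125.0°, groundspeed 292.0 kt
Leg 2: desired track 202.5°; wind correction +8.8° → command heading 211.3°, groundspeed 282.8 kt
Leg 3: desired track 177.8°; wind correction +4.0° → command heading 181.8°, groundspeed 297.0 kt
Leg 4: desired track 311.6°; wind correction +6.2° → command heading 317.8°, groundspeed 194.2 kt
Leg 5: desired track 311.4°; wind correction +6.3° → command heading 317.7°, groundspeed 194.2 kt
Leg 6: desired track 208.4°; wind correction +9.8° → command heading 218.2°, groundspeed 278.0 kt

Leg 1: heading=125.0°, groundspeed=292.0 kt
Leg 2: heading=211.3°, groundspeed=282.8 kt
Leg 3: heading=181.8°, groundspeed=297.0 kt
Leg 4: heading=317.8°, groundspeed=194.2 kt
Leg 5: heading=317.7°, groundspeed=194.2 kt
Leg 6: heading=218.2°, groundspeed=278.0 kt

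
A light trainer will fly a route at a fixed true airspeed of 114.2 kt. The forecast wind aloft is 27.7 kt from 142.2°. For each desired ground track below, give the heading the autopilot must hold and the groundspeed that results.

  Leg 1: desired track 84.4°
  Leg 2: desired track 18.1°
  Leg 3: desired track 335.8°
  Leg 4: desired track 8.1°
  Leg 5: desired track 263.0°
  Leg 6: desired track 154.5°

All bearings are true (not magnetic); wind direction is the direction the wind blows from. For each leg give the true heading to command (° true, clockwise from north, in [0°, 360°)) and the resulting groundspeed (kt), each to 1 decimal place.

Leg 1: desired track 84.4°; wind correction +11.8° → command heading 96.2°, groundspeed 97.0 kt
Leg 2: desired track 18.1°; wind correction +11.6° → command heading 29.7°, groundspeed 127.4 kt
Leg 3: desired track 335.8°; wind correction +3.3° → command heading 339.1°, groundspeed 140.9 kt
Leg 4: desired track 8.1°; wind correction +10.0° → command heading 18.1°, groundspeed 131.7 kt
Leg 5: desired track 263.0°; wind correction -12.0° → command heading 251.0°, groundspeed 125.9 kt
Leg 6: desired track 154.5°; wind correction -3.0° → command heading 151.5°, groundspeed 87.0 kt

Leg 1: heading=96.2°, groundspeed=97.0 kt
Leg 2: heading=29.7°, groundspeed=127.4 kt
Leg 3: heading=339.1°, groundspeed=140.9 kt
Leg 4: heading=18.1°, groundspeed=131.7 kt
Leg 5: heading=251.0°, groundspeed=125.9 kt
Leg 6: heading=151.5°, groundspeed=87.0 kt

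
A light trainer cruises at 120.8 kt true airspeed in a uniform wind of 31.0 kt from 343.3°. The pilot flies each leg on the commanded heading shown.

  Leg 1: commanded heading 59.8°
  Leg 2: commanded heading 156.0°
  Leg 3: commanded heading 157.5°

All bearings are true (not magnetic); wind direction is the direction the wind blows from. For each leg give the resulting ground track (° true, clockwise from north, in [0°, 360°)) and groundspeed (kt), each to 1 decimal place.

Leg 1: track=74.7°, groundspeed=117.5 kt
Leg 2: track=157.5°, groundspeed=151.6 kt
Leg 3: track=158.7°, groundspeed=151.7 kt

Leg 1: heading 59.8°; drift +14.9° → track 74.7°, groundspeed 117.5 kt
Leg 2: heading 156.0°; drift +1.5° → track 157.5°, groundspeed 151.6 kt
Leg 3: heading 157.5°; drift +1.2° → track 158.7°, groundspeed 151.7 kt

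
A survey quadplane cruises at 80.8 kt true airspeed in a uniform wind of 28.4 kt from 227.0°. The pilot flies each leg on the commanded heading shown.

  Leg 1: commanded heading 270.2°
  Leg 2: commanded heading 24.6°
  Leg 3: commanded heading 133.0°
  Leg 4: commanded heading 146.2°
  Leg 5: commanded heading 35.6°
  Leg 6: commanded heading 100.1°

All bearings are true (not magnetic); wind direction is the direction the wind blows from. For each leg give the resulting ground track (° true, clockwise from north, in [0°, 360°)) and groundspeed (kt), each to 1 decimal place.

Leg 1: track=288.1°, groundspeed=63.2 kt
Leg 2: track=30.4°, groundspeed=107.6 kt
Leg 3: track=114.1°, groundspeed=87.5 kt
Leg 4: track=126.0°, groundspeed=81.2 kt
Leg 5: track=38.6°, groundspeed=108.8 kt
Leg 6: track=87.0°, groundspeed=100.5 kt

Leg 1: heading 270.2°; drift +17.9° → track 288.1°, groundspeed 63.2 kt
Leg 2: heading 24.6°; drift +5.8° → track 30.4°, groundspeed 107.6 kt
Leg 3: heading 133.0°; drift -18.9° → track 114.1°, groundspeed 87.5 kt
Leg 4: heading 146.2°; drift -20.2° → track 126.0°, groundspeed 81.2 kt
Leg 5: heading 35.6°; drift +3.0° → track 38.6°, groundspeed 108.8 kt
Leg 6: heading 100.1°; drift -13.1° → track 87.0°, groundspeed 100.5 kt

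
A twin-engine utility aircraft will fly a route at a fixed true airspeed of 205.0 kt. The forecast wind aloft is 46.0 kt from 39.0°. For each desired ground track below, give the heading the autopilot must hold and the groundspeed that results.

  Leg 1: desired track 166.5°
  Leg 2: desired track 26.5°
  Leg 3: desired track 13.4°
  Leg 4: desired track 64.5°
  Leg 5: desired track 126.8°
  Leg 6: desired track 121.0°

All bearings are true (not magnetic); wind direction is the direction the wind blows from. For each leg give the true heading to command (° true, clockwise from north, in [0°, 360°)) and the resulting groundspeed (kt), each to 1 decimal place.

Leg 1: heading=156.2°, groundspeed=229.7 kt
Leg 2: heading=29.3°, groundspeed=159.8 kt
Leg 3: heading=19.0°, groundspeed=162.5 kt
Leg 4: heading=59.0°, groundspeed=162.5 kt
Leg 5: heading=113.8°, groundspeed=198.0 kt
Leg 6: heading=108.2°, groundspeed=193.5 kt

Leg 1: desired track 166.5°; wind correction -10.3° → command heading 156.2°, groundspeed 229.7 kt
Leg 2: desired track 26.5°; wind correction +2.8° → command heading 29.3°, groundspeed 159.8 kt
Leg 3: desired track 13.4°; wind correction +5.6° → command heading 19.0°, groundspeed 162.5 kt
Leg 4: desired track 64.5°; wind correction -5.5° → command heading 59.0°, groundspeed 162.5 kt
Leg 5: desired track 126.8°; wind correction -13.0° → command heading 113.8°, groundspeed 198.0 kt
Leg 6: desired track 121.0°; wind correction -12.8° → command heading 108.2°, groundspeed 193.5 kt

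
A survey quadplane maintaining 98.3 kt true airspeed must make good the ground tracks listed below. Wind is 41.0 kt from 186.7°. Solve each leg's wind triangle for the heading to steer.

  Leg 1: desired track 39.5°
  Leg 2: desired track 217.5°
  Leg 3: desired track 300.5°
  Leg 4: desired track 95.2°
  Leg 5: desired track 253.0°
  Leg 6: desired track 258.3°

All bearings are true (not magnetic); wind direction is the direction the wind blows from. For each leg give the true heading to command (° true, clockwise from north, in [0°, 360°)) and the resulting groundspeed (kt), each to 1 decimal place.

Leg 1: heading=52.6°, groundspeed=130.2 kt
Leg 2: heading=205.2°, groundspeed=60.8 kt
Leg 3: heading=278.1°, groundspeed=107.4 kt
Leg 4: heading=119.8°, groundspeed=90.4 kt
Leg 5: heading=230.5°, groundspeed=74.4 kt
Leg 6: heading=235.0°, groundspeed=77.3 kt

Leg 1: desired track 39.5°; wind correction +13.1° → command heading 52.6°, groundspeed 130.2 kt
Leg 2: desired track 217.5°; wind correction -12.3° → command heading 205.2°, groundspeed 60.8 kt
Leg 3: desired track 300.5°; wind correction -22.4° → command heading 278.1°, groundspeed 107.4 kt
Leg 4: desired track 95.2°; wind correction +24.6° → command heading 119.8°, groundspeed 90.4 kt
Leg 5: desired track 253.0°; wind correction -22.5° → command heading 230.5°, groundspeed 74.4 kt
Leg 6: desired track 258.3°; wind correction -23.3° → command heading 235.0°, groundspeed 77.3 kt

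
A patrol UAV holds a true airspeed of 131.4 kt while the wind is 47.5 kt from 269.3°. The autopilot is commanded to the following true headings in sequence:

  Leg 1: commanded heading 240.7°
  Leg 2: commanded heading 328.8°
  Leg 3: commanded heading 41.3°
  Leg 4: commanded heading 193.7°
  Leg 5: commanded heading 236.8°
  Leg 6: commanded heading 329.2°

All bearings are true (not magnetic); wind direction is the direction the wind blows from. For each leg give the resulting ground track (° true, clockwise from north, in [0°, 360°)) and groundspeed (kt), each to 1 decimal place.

Leg 1: track=226.5°, groundspeed=92.5 kt
Leg 2: track=349.7°, groundspeed=114.8 kt
Leg 3: track=53.5°, groundspeed=167.0 kt
Leg 4: track=172.7°, groundspeed=128.1 kt
Leg 5: track=221.2°, groundspeed=94.8 kt
Leg 6: track=350.1°, groundspeed=115.2 kt

Leg 1: heading 240.7°; drift -14.2° → track 226.5°, groundspeed 92.5 kt
Leg 2: heading 328.8°; drift +20.9° → track 349.7°, groundspeed 114.8 kt
Leg 3: heading 41.3°; drift +12.2° → track 53.5°, groundspeed 167.0 kt
Leg 4: heading 193.7°; drift -21.0° → track 172.7°, groundspeed 128.1 kt
Leg 5: heading 236.8°; drift -15.6° → track 221.2°, groundspeed 94.8 kt
Leg 6: heading 329.2°; drift +20.9° → track 350.1°, groundspeed 115.2 kt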